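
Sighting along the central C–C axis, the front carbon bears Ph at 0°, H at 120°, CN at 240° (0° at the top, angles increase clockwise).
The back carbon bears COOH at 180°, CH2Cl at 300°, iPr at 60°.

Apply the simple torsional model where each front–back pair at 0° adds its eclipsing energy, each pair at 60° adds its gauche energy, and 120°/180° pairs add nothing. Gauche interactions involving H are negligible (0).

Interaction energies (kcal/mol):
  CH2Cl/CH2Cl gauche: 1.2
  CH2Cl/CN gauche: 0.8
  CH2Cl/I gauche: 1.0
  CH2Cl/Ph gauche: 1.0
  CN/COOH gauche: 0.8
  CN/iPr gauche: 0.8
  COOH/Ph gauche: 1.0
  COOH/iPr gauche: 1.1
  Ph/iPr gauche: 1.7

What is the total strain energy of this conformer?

This conformer (staggered): Ph–CH2Cl gauche, Ph–iPr gauche, CN–COOH gauche, CN–CH2Cl gauche; 1.0 + 1.7 + 0.8 + 0.8 = 4.3 kcal/mol.

4.3 kcal/mol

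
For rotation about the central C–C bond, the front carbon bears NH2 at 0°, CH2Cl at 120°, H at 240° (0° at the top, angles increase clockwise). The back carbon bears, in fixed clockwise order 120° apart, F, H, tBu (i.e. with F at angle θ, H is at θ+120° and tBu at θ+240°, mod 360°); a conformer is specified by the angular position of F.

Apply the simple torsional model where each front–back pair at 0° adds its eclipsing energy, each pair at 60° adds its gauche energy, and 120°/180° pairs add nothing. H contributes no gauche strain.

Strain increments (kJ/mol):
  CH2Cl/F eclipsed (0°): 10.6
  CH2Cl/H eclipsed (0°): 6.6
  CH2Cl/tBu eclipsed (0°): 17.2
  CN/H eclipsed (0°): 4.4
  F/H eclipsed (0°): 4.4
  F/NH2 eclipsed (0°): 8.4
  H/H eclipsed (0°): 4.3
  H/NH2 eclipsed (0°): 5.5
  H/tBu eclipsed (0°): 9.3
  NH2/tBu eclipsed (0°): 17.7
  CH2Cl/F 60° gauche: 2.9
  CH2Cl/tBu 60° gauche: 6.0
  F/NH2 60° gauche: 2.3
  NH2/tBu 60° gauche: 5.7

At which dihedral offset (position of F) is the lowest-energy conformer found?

300°

F at 0° (eclipsed): NH2–F eclipsed, CH2Cl–H eclipsed, H–tBu eclipsed; 8.4 + 6.6 + 9.3 = 24.3 kJ/mol.
F at 60° (staggered): NH2–F gauche, NH2–tBu gauche, CH2Cl–F gauche; 2.3 + 5.7 + 2.9 = 10.9 kJ/mol.
F at 120° (eclipsed): NH2–tBu eclipsed, CH2Cl–F eclipsed, H–H eclipsed; 17.7 + 10.6 + 4.3 = 32.6 kJ/mol.
F at 180° (staggered): NH2–tBu gauche, CH2Cl–F gauche, CH2Cl–tBu gauche; 5.7 + 2.9 + 6.0 = 14.6 kJ/mol.
F at 240° (eclipsed): NH2–H eclipsed, CH2Cl–tBu eclipsed, H–F eclipsed; 5.5 + 17.2 + 4.4 = 27.1 kJ/mol.
F at 300° (staggered): NH2–F gauche, CH2Cl–tBu gauche; 2.3 + 6.0 = 8.3 kJ/mol.
The minimum (8.3 kJ/mol) occurs with F at 300°.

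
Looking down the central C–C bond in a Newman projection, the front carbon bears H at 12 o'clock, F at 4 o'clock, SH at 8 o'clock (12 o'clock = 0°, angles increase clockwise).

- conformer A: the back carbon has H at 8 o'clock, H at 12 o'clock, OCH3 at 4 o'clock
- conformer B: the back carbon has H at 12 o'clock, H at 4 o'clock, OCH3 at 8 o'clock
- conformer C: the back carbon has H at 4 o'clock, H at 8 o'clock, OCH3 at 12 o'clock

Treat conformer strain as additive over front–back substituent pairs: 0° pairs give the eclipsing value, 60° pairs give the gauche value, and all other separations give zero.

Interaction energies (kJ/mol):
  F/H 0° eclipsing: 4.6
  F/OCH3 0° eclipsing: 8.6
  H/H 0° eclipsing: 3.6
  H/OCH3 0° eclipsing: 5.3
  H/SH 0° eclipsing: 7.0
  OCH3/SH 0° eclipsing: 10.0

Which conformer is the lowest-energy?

A is eclipsed. H at 0° is eclipsed with H at 0° (3.6); F at 120° is eclipsed with OCH3 at 120° (8.6); SH at 240° is eclipsed with H at 240° (7.0). Total 19.2 kJ/mol.
B is eclipsed. H at 0° is eclipsed with H at 0° (3.6); F at 120° is eclipsed with H at 120° (4.6); SH at 240° is eclipsed with OCH3 at 240° (10.0). Total 18.2 kJ/mol.
C is eclipsed. H at 0° is eclipsed with OCH3 at 0° (5.3); F at 120° is eclipsed with H at 120° (4.6); SH at 240° is eclipsed with H at 240° (7.0). Total 16.9 kJ/mol.
C has the lowest total (16.9 kJ/mol).

C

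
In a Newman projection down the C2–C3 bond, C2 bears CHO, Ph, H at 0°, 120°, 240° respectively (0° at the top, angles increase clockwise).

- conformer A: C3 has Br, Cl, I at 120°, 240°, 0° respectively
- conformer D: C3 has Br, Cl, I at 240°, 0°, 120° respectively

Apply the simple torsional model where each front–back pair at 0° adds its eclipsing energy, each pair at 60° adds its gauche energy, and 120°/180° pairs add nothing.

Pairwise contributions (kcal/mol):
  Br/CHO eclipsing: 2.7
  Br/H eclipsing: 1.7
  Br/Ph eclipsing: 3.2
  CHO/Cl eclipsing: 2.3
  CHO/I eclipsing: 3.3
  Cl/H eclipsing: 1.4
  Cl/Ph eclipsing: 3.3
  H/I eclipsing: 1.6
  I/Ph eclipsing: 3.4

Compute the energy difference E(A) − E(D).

A (eclipsed): CHO(0°)/I(0°) eclipsed 3.3; Ph(120°)/Br(120°) eclipsed 3.2; H(240°)/Cl(240°) eclipsed 1.4 → 7.9 kcal/mol.
D (eclipsed): CHO(0°)/Cl(0°) eclipsed 2.3; Ph(120°)/I(120°) eclipsed 3.4; H(240°)/Br(240°) eclipsed 1.7 → 7.4 kcal/mol.
E(A) − E(D) = 7.9 − 7.4 = +0.5 kcal/mol.

+0.5 kcal/mol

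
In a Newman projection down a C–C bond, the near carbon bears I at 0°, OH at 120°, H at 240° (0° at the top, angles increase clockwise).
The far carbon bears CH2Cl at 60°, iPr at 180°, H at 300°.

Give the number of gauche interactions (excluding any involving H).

3

Non-H gauche pairs: I(0°)/CH2Cl(60°); OH(120°)/CH2Cl(60°); OH(120°)/iPr(180°) — 3 interactions.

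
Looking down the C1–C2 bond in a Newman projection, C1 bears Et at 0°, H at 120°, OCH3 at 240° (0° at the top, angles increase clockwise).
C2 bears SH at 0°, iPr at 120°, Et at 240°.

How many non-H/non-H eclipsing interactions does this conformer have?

2

Non-H eclipsing pairs: Et(0°)/SH(0°); OCH3(240°)/Et(240°) — 2 interactions.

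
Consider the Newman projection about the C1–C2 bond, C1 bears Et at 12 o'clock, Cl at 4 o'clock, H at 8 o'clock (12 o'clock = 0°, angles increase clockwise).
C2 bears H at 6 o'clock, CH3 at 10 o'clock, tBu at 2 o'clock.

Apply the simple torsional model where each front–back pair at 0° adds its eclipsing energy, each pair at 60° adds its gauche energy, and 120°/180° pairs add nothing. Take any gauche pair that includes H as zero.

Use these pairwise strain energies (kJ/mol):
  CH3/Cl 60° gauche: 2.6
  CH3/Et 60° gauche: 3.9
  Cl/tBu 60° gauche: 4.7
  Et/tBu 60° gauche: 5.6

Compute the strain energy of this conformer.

This conformer (staggered): Et–CH3 gauche, Et–tBu gauche, Cl–tBu gauche; 3.9 + 5.6 + 4.7 = 14.2 kJ/mol.

14.2 kJ/mol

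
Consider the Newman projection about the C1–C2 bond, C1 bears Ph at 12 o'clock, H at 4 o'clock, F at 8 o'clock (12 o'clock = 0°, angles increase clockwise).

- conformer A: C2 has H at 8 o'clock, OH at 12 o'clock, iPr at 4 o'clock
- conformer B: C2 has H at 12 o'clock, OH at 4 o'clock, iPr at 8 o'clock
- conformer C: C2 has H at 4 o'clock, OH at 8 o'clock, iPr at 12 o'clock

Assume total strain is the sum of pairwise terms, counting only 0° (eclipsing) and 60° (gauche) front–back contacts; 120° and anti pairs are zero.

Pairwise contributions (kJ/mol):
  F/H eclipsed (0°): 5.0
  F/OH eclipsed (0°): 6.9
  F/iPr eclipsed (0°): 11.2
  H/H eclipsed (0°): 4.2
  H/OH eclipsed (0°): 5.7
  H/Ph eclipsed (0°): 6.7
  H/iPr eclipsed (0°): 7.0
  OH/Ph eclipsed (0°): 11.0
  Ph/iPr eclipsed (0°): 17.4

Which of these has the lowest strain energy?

A

A (eclipsed): Ph–OH eclipsed, H–iPr eclipsed, F–H eclipsed; 11.0 + 7.0 + 5.0 = 23.0 kJ/mol.
B (eclipsed): Ph–H eclipsed, H–OH eclipsed, F–iPr eclipsed; 6.7 + 5.7 + 11.2 = 23.6 kJ/mol.
C (eclipsed): Ph–iPr eclipsed, H–H eclipsed, F–OH eclipsed; 17.4 + 4.2 + 6.9 = 28.5 kJ/mol.
A has the lowest total (23.0 kJ/mol).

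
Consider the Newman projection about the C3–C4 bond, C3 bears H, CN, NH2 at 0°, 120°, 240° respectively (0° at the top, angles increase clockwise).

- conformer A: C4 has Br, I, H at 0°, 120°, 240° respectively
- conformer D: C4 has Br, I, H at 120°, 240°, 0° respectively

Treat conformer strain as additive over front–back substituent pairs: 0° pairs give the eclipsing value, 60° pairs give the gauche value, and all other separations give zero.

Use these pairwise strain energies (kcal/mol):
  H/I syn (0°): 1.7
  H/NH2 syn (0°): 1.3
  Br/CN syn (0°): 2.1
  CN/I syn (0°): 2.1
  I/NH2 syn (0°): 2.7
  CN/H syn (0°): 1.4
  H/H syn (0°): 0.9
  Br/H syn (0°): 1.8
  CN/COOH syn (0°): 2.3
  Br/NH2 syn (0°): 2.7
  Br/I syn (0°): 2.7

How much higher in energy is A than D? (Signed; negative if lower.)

A (eclipsed): H(0°)/Br(0°) eclipsed 1.8; CN(120°)/I(120°) eclipsed 2.1; NH2(240°)/H(240°) eclipsed 1.3 → 5.2 kcal/mol.
D (eclipsed): H(0°)/H(0°) eclipsed 0.9; CN(120°)/Br(120°) eclipsed 2.1; NH2(240°)/I(240°) eclipsed 2.7 → 5.7 kcal/mol.
E(A) − E(D) = 5.2 − 5.7 = -0.5 kcal/mol.

-0.5 kcal/mol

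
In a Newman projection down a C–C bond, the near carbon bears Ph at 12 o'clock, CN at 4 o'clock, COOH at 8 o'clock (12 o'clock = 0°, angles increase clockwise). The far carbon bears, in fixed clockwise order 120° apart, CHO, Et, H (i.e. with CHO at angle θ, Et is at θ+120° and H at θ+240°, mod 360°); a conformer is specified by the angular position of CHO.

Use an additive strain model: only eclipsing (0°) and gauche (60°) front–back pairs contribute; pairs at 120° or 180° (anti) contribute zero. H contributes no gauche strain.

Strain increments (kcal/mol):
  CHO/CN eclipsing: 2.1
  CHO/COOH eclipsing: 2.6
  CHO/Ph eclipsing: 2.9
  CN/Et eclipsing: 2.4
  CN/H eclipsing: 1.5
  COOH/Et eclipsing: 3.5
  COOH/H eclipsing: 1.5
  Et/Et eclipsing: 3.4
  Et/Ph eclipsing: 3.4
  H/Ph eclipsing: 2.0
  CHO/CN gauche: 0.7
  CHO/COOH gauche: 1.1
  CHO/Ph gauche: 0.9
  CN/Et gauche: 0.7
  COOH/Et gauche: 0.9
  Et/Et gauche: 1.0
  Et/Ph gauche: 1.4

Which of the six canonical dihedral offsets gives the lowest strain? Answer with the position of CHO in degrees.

CHO at 0° is eclipsed. Ph at 0° is eclipsed with CHO at 0° (2.9); CN at 120° is eclipsed with Et at 120° (2.4); COOH at 240° is eclipsed with H at 240° (1.5). Total 6.8 kcal/mol.
CHO at 60° is staggered. Ph at 0° is gauche with CHO at 60° (0.9); CN at 120° is gauche with CHO at 60° (0.7); CN at 120° is gauche with Et at 180° (0.7); COOH at 240° is gauche with Et at 180° (0.9). Total 3.2 kcal/mol.
CHO at 120° is eclipsed. Ph at 0° is eclipsed with H at 0° (2.0); CN at 120° is eclipsed with CHO at 120° (2.1); COOH at 240° is eclipsed with Et at 240° (3.5). Total 7.6 kcal/mol.
CHO at 180° is staggered. Ph at 0° is gauche with Et at 300° (1.4); CN at 120° is gauche with CHO at 180° (0.7); COOH at 240° is gauche with CHO at 180° (1.1); COOH at 240° is gauche with Et at 300° (0.9). Total 4.1 kcal/mol.
CHO at 240° is eclipsed. Ph at 0° is eclipsed with Et at 0° (3.4); CN at 120° is eclipsed with H at 120° (1.5); COOH at 240° is eclipsed with CHO at 240° (2.6). Total 7.5 kcal/mol.
CHO at 300° is staggered. Ph at 0° is gauche with CHO at 300° (0.9); Ph at 0° is gauche with Et at 60° (1.4); CN at 120° is gauche with Et at 60° (0.7); COOH at 240° is gauche with CHO at 300° (1.1). Total 4.1 kcal/mol.
The minimum (3.2 kcal/mol) occurs with CHO at 60°.

60°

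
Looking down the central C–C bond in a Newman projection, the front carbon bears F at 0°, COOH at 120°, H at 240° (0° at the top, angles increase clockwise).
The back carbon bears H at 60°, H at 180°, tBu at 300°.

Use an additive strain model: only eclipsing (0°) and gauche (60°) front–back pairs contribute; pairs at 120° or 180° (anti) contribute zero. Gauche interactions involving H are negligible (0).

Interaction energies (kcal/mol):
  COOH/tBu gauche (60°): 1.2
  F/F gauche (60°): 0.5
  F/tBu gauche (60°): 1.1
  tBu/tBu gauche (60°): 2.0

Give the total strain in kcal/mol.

1.1 kcal/mol

This conformer (staggered): F–tBu gauche; 1.1 = 1.1 kcal/mol.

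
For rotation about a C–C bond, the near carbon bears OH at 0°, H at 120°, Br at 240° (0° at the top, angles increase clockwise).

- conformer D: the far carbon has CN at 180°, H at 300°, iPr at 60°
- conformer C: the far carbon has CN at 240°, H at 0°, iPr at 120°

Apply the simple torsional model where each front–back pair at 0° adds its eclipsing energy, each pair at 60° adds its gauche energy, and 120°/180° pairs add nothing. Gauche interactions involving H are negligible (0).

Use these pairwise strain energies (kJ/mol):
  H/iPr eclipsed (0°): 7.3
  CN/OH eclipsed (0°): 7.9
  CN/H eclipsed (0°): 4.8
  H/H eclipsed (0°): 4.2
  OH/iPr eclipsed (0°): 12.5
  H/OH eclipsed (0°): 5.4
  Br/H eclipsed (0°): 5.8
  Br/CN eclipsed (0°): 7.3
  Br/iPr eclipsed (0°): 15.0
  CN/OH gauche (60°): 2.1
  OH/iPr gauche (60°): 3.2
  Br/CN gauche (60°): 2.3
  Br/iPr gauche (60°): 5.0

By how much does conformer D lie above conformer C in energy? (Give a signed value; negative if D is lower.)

-14.5 kJ/mol

D (staggered): OH(0°)/iPr(60°) gauche 3.2; Br(240°)/CN(180°) gauche 2.3 → 5.5 kJ/mol.
C (eclipsed): OH(0°)/H(0°) eclipsed 5.4; H(120°)/iPr(120°) eclipsed 7.3; Br(240°)/CN(240°) eclipsed 7.3 → 20.0 kJ/mol.
E(D) − E(C) = 5.5 − 20.0 = -14.5 kJ/mol.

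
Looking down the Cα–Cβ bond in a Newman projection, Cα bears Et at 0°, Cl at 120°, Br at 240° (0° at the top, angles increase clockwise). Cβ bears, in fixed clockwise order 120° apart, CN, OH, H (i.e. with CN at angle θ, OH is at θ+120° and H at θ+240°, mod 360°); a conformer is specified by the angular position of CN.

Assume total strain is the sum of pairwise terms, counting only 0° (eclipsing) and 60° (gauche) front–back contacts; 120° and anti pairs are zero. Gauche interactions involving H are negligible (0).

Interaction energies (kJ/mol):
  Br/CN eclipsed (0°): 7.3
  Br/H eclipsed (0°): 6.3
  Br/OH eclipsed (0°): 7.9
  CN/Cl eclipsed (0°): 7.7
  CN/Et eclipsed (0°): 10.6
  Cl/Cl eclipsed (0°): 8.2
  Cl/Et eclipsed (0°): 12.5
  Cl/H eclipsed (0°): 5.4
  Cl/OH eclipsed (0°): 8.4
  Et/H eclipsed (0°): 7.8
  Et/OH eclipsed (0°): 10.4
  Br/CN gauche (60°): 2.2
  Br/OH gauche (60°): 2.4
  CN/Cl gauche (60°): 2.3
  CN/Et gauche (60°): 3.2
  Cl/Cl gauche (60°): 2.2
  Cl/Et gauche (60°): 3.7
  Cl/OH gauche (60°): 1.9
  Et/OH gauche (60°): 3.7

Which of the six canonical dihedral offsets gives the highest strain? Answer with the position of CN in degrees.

0°

CN at 0° (eclipsed): Et–CN eclipsed, Cl–OH eclipsed, Br–H eclipsed; 10.6 + 8.4 + 6.3 = 25.3 kJ/mol.
CN at 60° (staggered): Et–CN gauche, Cl–CN gauche, Cl–OH gauche, Br–OH gauche; 3.2 + 2.3 + 1.9 + 2.4 = 9.8 kJ/mol.
CN at 120° (eclipsed): Et–H eclipsed, Cl–CN eclipsed, Br–OH eclipsed; 7.8 + 7.7 + 7.9 = 23.4 kJ/mol.
CN at 180° (staggered): Et–OH gauche, Cl–CN gauche, Br–CN gauche, Br–OH gauche; 3.7 + 2.3 + 2.2 + 2.4 = 10.6 kJ/mol.
CN at 240° (eclipsed): Et–OH eclipsed, Cl–H eclipsed, Br–CN eclipsed; 10.4 + 5.4 + 7.3 = 23.1 kJ/mol.
CN at 300° (staggered): Et–CN gauche, Et–OH gauche, Cl–OH gauche, Br–CN gauche; 3.2 + 3.7 + 1.9 + 2.2 = 11.0 kJ/mol.
The maximum (25.3 kJ/mol) occurs with CN at 0°.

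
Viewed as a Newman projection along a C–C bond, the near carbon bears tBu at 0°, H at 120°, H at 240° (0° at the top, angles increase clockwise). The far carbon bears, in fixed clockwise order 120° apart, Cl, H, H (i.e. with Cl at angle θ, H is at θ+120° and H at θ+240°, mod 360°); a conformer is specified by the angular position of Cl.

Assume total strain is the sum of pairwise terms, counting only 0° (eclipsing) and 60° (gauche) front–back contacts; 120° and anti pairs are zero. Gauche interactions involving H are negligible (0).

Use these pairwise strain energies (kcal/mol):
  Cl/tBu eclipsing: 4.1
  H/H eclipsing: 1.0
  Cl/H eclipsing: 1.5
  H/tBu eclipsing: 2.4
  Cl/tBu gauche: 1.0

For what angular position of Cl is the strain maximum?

0°

Cl at 0° (eclipsed): tBu–Cl eclipsed, H–H eclipsed, H–H eclipsed; 4.1 + 1.0 + 1.0 = 6.1 kcal/mol.
Cl at 60° (staggered): tBu–Cl gauche; 1.0 = 1.0 kcal/mol.
Cl at 120° (eclipsed): tBu–H eclipsed, H–Cl eclipsed, H–H eclipsed; 2.4 + 1.5 + 1.0 = 4.9 kcal/mol.
Cl at 180° (staggered): no non-H gauche contacts → 0.0 kcal/mol.
Cl at 240° (eclipsed): tBu–H eclipsed, H–H eclipsed, H–Cl eclipsed; 2.4 + 1.0 + 1.5 = 4.9 kcal/mol.
Cl at 300° (staggered): tBu–Cl gauche; 1.0 = 1.0 kcal/mol.
The maximum (6.1 kcal/mol) occurs with Cl at 0°.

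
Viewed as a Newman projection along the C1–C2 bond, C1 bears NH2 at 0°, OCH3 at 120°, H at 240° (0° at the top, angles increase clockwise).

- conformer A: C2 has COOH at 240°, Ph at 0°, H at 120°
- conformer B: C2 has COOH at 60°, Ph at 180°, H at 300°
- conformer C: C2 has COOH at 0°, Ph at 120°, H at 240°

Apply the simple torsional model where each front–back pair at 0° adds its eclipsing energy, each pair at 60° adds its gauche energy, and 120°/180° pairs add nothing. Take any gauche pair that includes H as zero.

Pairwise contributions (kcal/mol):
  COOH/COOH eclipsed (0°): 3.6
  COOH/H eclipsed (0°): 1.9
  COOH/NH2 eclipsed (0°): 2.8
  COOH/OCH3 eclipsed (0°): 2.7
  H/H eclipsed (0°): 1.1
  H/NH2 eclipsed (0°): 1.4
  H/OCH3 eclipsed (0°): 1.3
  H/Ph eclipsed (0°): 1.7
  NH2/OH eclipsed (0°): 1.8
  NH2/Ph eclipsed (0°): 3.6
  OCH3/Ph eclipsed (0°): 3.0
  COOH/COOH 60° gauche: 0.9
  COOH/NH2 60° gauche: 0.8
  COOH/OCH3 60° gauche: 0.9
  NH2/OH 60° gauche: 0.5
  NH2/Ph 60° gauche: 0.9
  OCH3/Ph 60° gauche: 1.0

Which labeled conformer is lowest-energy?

B

A (eclipsed): NH2(0°)/Ph(0°) eclipsed 3.6; OCH3(120°)/H(120°) eclipsed 1.3; H(240°)/COOH(240°) eclipsed 1.9 → 6.8 kcal/mol.
B (staggered): NH2(0°)/COOH(60°) gauche 0.8; OCH3(120°)/COOH(60°) gauche 0.9; OCH3(120°)/Ph(180°) gauche 1.0 → 2.7 kcal/mol.
C (eclipsed): NH2(0°)/COOH(0°) eclipsed 2.8; OCH3(120°)/Ph(120°) eclipsed 3.0; H(240°)/H(240°) eclipsed 1.1 → 6.9 kcal/mol.
B has the lowest total (2.7 kcal/mol).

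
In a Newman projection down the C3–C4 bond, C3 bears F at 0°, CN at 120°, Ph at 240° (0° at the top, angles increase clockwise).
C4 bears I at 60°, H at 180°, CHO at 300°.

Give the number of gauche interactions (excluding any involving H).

Non-H gauche pairs: F(0°)/I(60°); F(0°)/CHO(300°); CN(120°)/I(60°); Ph(240°)/CHO(300°) — 4 interactions.

4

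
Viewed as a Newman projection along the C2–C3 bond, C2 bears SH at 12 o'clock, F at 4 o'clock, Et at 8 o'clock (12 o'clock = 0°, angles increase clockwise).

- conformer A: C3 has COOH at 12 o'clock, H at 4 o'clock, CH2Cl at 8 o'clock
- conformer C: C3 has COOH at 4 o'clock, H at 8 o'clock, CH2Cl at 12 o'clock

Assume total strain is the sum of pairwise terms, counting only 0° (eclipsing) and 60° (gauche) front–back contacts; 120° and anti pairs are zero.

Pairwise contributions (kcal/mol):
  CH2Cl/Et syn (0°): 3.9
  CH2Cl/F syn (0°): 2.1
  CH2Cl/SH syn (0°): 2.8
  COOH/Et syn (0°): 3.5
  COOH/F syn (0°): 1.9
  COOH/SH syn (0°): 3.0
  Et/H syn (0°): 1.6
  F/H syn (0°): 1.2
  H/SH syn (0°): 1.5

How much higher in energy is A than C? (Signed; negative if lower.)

A (eclipsed): SH–COOH eclipsed, F–H eclipsed, Et–CH2Cl eclipsed; 3.0 + 1.2 + 3.9 = 8.1 kcal/mol.
C (eclipsed): SH–CH2Cl eclipsed, F–COOH eclipsed, Et–H eclipsed; 2.8 + 1.9 + 1.6 = 6.3 kcal/mol.
E(A) − E(C) = 8.1 − 6.3 = +1.8 kcal/mol.

+1.8 kcal/mol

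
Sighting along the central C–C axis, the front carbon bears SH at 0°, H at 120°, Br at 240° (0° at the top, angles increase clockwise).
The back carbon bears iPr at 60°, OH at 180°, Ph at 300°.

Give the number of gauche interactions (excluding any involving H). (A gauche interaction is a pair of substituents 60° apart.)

4

Non-H gauche pairs: SH(0°)/iPr(60°); SH(0°)/Ph(300°); Br(240°)/OH(180°); Br(240°)/Ph(300°) — 4 interactions.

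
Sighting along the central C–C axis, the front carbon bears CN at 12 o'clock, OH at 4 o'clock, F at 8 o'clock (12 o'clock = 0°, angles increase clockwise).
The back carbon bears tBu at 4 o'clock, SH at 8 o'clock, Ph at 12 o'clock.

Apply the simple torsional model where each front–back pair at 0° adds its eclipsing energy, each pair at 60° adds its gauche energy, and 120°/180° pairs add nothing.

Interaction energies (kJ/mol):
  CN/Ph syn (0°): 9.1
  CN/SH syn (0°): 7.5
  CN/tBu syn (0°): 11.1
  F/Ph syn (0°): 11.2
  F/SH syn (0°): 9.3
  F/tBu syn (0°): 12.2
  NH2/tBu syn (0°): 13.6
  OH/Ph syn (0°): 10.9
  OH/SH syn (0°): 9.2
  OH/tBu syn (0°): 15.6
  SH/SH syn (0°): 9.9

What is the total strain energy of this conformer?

This conformer (eclipsed): CN(0°)/Ph(0°) eclipsed 9.1; OH(120°)/tBu(120°) eclipsed 15.6; F(240°)/SH(240°) eclipsed 9.3 → 34.0 kJ/mol.

34.0 kJ/mol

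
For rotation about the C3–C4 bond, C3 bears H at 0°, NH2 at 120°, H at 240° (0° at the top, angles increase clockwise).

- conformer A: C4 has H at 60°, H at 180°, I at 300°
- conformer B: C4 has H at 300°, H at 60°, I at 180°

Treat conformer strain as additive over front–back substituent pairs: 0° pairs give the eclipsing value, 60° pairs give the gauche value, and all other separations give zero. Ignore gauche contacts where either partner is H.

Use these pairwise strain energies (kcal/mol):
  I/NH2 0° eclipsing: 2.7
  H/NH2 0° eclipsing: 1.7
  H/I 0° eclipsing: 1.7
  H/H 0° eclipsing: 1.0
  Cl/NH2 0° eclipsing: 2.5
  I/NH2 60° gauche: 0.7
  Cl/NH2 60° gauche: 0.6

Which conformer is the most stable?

A (staggered): no non-H gauche contacts → 0.0 kcal/mol.
B (staggered): NH2(120°)/I(180°) gauche 0.7 → 0.7 kcal/mol.
A has the lowest total (0.0 kcal/mol).

A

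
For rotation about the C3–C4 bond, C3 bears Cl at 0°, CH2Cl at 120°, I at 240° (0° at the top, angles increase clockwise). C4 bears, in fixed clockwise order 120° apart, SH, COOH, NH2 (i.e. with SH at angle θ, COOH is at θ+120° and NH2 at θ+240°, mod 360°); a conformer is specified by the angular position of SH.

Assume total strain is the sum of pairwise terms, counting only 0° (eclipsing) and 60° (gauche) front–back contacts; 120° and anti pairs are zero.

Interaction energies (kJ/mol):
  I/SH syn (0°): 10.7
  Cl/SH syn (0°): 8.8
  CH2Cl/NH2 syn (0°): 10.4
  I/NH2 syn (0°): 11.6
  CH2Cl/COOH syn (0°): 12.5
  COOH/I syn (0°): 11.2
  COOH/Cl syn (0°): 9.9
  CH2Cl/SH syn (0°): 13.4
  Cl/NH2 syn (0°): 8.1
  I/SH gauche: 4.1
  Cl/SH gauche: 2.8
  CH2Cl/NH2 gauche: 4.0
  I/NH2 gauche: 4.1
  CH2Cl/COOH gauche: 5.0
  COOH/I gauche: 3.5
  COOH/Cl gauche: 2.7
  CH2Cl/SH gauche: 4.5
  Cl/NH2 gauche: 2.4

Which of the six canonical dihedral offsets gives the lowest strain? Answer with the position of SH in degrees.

180°

SH at 0° is eclipsed. Cl at 0° is eclipsed with SH at 0° (8.8); CH2Cl at 120° is eclipsed with COOH at 120° (12.5); I at 240° is eclipsed with NH2 at 240° (11.6). Total 32.9 kJ/mol.
SH at 60° is staggered. Cl at 0° is gauche with SH at 60° (2.8); Cl at 0° is gauche with NH2 at 300° (2.4); CH2Cl at 120° is gauche with SH at 60° (4.5); CH2Cl at 120° is gauche with COOH at 180° (5.0); I at 240° is gauche with COOH at 180° (3.5); I at 240° is gauche with NH2 at 300° (4.1). Total 22.3 kJ/mol.
SH at 120° is eclipsed. Cl at 0° is eclipsed with NH2 at 0° (8.1); CH2Cl at 120° is eclipsed with SH at 120° (13.4); I at 240° is eclipsed with COOH at 240° (11.2). Total 32.7 kJ/mol.
SH at 180° is staggered. Cl at 0° is gauche with COOH at 300° (2.7); Cl at 0° is gauche with NH2 at 60° (2.4); CH2Cl at 120° is gauche with SH at 180° (4.5); CH2Cl at 120° is gauche with NH2 at 60° (4.0); I at 240° is gauche with SH at 180° (4.1); I at 240° is gauche with COOH at 300° (3.5). Total 21.2 kJ/mol.
SH at 240° is eclipsed. Cl at 0° is eclipsed with COOH at 0° (9.9); CH2Cl at 120° is eclipsed with NH2 at 120° (10.4); I at 240° is eclipsed with SH at 240° (10.7). Total 31.0 kJ/mol.
SH at 300° is staggered. Cl at 0° is gauche with SH at 300° (2.8); Cl at 0° is gauche with COOH at 60° (2.7); CH2Cl at 120° is gauche with COOH at 60° (5.0); CH2Cl at 120° is gauche with NH2 at 180° (4.0); I at 240° is gauche with SH at 300° (4.1); I at 240° is gauche with NH2 at 180° (4.1). Total 22.7 kJ/mol.
The minimum (21.2 kJ/mol) occurs with SH at 180°.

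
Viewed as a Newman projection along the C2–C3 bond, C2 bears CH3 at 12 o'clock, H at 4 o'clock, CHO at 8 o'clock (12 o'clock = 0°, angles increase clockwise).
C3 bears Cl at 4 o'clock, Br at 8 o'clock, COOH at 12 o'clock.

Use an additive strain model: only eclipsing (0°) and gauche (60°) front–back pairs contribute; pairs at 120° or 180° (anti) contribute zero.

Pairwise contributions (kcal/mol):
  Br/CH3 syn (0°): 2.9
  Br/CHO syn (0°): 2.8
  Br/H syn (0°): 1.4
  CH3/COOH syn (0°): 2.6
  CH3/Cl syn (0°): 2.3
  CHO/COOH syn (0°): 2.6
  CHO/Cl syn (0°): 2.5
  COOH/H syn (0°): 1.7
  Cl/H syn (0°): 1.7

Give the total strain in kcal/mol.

7.1 kcal/mol

This conformer (eclipsed): CH3(0°)/COOH(0°) eclipsed 2.6; H(120°)/Cl(120°) eclipsed 1.7; CHO(240°)/Br(240°) eclipsed 2.8 → 7.1 kcal/mol.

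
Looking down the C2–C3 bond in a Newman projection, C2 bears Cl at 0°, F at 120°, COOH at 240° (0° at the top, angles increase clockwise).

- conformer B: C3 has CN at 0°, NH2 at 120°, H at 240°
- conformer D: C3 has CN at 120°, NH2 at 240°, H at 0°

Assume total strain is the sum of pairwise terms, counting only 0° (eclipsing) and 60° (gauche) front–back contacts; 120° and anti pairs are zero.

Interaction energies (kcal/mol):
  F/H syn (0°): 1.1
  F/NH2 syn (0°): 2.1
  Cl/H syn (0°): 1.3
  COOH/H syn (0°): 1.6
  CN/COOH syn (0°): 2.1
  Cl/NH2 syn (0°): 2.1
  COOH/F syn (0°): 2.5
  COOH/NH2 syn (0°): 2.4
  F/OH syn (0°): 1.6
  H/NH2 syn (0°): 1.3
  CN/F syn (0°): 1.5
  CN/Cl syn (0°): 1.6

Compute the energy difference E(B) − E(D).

B (eclipsed): Cl–CN eclipsed, F–NH2 eclipsed, COOH–H eclipsed; 1.6 + 2.1 + 1.6 = 5.3 kcal/mol.
D (eclipsed): Cl–H eclipsed, F–CN eclipsed, COOH–NH2 eclipsed; 1.3 + 1.5 + 2.4 = 5.2 kcal/mol.
E(B) − E(D) = 5.3 − 5.2 = +0.1 kcal/mol.

+0.1 kcal/mol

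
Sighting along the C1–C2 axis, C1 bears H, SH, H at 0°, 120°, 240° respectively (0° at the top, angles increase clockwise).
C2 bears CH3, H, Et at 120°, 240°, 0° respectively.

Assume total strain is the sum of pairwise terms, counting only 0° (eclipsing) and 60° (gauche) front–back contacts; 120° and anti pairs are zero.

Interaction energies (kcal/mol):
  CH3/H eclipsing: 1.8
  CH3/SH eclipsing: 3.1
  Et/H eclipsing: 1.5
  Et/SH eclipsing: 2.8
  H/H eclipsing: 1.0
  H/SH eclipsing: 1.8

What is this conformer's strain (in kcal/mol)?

5.6 kcal/mol

This conformer (eclipsed): H(0°)/Et(0°) eclipsed 1.5; SH(120°)/CH3(120°) eclipsed 3.1; H(240°)/H(240°) eclipsed 1.0 → 5.6 kcal/mol.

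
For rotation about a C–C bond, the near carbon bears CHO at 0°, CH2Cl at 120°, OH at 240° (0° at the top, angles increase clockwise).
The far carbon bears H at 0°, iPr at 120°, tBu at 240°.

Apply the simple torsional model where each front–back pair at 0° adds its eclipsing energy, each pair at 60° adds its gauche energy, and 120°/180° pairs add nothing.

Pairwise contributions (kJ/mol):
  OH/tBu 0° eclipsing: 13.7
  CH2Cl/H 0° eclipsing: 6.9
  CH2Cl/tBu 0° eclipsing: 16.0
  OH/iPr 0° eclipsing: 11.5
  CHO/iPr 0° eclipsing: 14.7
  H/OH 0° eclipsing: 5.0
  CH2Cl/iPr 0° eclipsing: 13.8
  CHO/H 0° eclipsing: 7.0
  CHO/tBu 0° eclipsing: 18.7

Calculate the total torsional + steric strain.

34.5 kJ/mol

This conformer (eclipsed): CHO(0°)/H(0°) eclipsed 7.0; CH2Cl(120°)/iPr(120°) eclipsed 13.8; OH(240°)/tBu(240°) eclipsed 13.7 → 34.5 kJ/mol.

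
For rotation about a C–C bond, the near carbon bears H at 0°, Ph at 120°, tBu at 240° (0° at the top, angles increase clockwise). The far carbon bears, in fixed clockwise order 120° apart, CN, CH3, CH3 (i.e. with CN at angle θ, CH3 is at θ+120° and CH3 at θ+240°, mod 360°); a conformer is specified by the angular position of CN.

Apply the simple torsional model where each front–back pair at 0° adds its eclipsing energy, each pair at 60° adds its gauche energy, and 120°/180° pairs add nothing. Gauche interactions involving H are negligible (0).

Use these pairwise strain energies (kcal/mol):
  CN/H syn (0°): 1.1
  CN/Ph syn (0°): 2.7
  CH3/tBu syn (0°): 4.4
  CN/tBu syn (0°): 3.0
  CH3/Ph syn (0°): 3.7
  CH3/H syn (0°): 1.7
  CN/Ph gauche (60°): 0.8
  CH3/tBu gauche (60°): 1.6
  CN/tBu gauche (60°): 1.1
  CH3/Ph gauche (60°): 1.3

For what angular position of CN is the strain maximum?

CN at 0° is eclipsed. H at 0° is eclipsed with CN at 0° (1.1); Ph at 120° is eclipsed with CH3 at 120° (3.7); tBu at 240° is eclipsed with CH3 at 240° (4.4). Total 9.2 kcal/mol.
CN at 60° is staggered. Ph at 120° is gauche with CN at 60° (0.8); Ph at 120° is gauche with CH3 at 180° (1.3); tBu at 240° is gauche with CH3 at 180° (1.6); tBu at 240° is gauche with CH3 at 300° (1.6). Total 5.3 kcal/mol.
CN at 120° is eclipsed. H at 0° is eclipsed with CH3 at 0° (1.7); Ph at 120° is eclipsed with CN at 120° (2.7); tBu at 240° is eclipsed with CH3 at 240° (4.4). Total 8.8 kcal/mol.
CN at 180° is staggered. Ph at 120° is gauche with CN at 180° (0.8); Ph at 120° is gauche with CH3 at 60° (1.3); tBu at 240° is gauche with CN at 180° (1.1); tBu at 240° is gauche with CH3 at 300° (1.6). Total 4.8 kcal/mol.
CN at 240° is eclipsed. H at 0° is eclipsed with CH3 at 0° (1.7); Ph at 120° is eclipsed with CH3 at 120° (3.7); tBu at 240° is eclipsed with CN at 240° (3.0). Total 8.4 kcal/mol.
CN at 300° is staggered. Ph at 120° is gauche with CH3 at 60° (1.3); Ph at 120° is gauche with CH3 at 180° (1.3); tBu at 240° is gauche with CN at 300° (1.1); tBu at 240° is gauche with CH3 at 180° (1.6). Total 5.3 kcal/mol.
The maximum (9.2 kcal/mol) occurs with CN at 0°.

0°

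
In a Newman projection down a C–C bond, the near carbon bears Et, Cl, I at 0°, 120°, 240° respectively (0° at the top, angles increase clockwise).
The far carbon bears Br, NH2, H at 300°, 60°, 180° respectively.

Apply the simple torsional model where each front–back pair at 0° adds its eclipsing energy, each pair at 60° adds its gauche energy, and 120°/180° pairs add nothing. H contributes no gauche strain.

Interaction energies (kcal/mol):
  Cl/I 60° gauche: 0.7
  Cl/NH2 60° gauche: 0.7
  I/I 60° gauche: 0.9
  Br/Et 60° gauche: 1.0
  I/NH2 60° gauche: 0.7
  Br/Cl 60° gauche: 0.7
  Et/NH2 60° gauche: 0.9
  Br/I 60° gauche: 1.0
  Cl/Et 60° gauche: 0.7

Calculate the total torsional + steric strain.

3.6 kcal/mol

This conformer (staggered): Et(0°)/Br(300°) gauche 1.0; Et(0°)/NH2(60°) gauche 0.9; Cl(120°)/NH2(60°) gauche 0.7; I(240°)/Br(300°) gauche 1.0 → 3.6 kcal/mol.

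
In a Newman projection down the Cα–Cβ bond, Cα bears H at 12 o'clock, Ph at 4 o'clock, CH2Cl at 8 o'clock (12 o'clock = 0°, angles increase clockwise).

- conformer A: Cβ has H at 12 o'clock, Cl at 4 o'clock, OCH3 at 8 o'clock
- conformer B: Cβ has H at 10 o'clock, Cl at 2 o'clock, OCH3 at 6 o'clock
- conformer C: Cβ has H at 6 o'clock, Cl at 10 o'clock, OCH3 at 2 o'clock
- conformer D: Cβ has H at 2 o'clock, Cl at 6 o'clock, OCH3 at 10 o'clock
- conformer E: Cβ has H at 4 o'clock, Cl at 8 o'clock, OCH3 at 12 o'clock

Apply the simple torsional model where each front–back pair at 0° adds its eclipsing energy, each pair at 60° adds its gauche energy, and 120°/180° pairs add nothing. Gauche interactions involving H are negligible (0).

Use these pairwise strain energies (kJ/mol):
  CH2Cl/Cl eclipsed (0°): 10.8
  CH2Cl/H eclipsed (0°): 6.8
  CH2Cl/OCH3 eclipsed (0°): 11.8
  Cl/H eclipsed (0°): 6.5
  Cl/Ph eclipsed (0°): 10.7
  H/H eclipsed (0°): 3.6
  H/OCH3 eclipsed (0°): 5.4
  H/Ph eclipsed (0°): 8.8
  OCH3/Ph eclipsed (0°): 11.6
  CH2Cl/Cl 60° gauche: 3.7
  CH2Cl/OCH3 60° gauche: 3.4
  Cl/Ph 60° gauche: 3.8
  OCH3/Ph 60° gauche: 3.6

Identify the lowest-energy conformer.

A (eclipsed): H–H eclipsed, Ph–Cl eclipsed, CH2Cl–OCH3 eclipsed; 3.6 + 10.7 + 11.8 = 26.1 kJ/mol.
B (staggered): Ph–Cl gauche, Ph–OCH3 gauche, CH2Cl–OCH3 gauche; 3.8 + 3.6 + 3.4 = 10.8 kJ/mol.
C (staggered): Ph–OCH3 gauche, CH2Cl–Cl gauche; 3.6 + 3.7 = 7.3 kJ/mol.
D (staggered): Ph–Cl gauche, CH2Cl–Cl gauche, CH2Cl–OCH3 gauche; 3.8 + 3.7 + 3.4 = 10.9 kJ/mol.
E (eclipsed): H–OCH3 eclipsed, Ph–H eclipsed, CH2Cl–Cl eclipsed; 5.4 + 8.8 + 10.8 = 25.0 kJ/mol.
C has the lowest total (7.3 kJ/mol).

C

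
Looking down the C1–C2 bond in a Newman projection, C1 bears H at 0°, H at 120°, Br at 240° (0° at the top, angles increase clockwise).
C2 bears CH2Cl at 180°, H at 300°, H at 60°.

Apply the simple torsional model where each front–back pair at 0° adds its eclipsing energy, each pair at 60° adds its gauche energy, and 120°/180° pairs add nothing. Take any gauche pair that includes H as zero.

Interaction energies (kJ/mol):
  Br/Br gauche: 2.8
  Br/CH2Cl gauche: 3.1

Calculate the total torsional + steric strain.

3.1 kJ/mol

This conformer (staggered): Br(240°)/CH2Cl(180°) gauche 3.1 → 3.1 kJ/mol.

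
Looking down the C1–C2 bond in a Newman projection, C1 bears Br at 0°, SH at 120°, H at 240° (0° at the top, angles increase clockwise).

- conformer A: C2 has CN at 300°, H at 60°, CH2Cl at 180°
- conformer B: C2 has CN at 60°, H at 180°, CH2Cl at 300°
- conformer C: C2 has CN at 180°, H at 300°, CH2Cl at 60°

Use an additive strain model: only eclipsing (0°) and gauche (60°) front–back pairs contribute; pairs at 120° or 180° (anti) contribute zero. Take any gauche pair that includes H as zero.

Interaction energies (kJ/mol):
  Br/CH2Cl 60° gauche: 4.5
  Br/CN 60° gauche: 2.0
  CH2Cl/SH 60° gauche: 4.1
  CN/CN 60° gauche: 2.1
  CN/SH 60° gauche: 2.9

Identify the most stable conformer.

A (staggered): Br–CN gauche, SH–CH2Cl gauche; 2.0 + 4.1 = 6.1 kJ/mol.
B (staggered): Br–CN gauche, Br–CH2Cl gauche, SH–CN gauche; 2.0 + 4.5 + 2.9 = 9.4 kJ/mol.
C (staggered): Br–CH2Cl gauche, SH–CN gauche, SH–CH2Cl gauche; 4.5 + 2.9 + 4.1 = 11.5 kJ/mol.
A has the lowest total (6.1 kJ/mol).

A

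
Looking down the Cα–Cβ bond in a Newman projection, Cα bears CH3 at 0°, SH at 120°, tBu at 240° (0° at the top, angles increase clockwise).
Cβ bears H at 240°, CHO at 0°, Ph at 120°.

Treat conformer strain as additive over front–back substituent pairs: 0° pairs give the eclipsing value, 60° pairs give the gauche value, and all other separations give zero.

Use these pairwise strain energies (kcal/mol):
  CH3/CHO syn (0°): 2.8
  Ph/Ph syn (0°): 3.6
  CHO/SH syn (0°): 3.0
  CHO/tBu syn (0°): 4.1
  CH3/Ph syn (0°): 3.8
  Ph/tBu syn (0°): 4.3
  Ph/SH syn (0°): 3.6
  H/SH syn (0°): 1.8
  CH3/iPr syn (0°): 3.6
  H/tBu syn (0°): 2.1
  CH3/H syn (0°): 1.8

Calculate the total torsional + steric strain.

This conformer (eclipsed): CH3–CHO eclipsed, SH–Ph eclipsed, tBu–H eclipsed; 2.8 + 3.6 + 2.1 = 8.5 kcal/mol.

8.5 kcal/mol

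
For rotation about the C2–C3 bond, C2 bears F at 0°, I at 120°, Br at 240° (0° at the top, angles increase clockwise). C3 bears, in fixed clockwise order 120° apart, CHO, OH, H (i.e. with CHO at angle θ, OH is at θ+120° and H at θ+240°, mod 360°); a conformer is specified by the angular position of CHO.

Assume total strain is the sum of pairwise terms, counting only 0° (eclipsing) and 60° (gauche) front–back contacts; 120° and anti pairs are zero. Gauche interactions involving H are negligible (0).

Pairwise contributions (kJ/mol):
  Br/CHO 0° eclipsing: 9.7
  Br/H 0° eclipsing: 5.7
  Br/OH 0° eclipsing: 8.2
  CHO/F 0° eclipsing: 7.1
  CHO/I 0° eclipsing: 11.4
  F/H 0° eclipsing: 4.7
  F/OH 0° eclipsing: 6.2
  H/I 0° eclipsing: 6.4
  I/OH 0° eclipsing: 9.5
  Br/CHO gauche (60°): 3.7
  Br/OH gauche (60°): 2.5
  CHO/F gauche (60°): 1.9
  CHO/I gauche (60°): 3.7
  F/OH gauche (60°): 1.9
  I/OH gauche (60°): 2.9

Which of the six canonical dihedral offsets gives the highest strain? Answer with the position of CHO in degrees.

120°

CHO at 0° (eclipsed): F(0°)/CHO(0°) eclipsed 7.1; I(120°)/OH(120°) eclipsed 9.5; Br(240°)/H(240°) eclipsed 5.7 → 22.3 kJ/mol.
CHO at 60° (staggered): F(0°)/CHO(60°) gauche 1.9; I(120°)/CHO(60°) gauche 3.7; I(120°)/OH(180°) gauche 2.9; Br(240°)/OH(180°) gauche 2.5 → 11.0 kJ/mol.
CHO at 120° (eclipsed): F(0°)/H(0°) eclipsed 4.7; I(120°)/CHO(120°) eclipsed 11.4; Br(240°)/OH(240°) eclipsed 8.2 → 24.3 kJ/mol.
CHO at 180° (staggered): F(0°)/OH(300°) gauche 1.9; I(120°)/CHO(180°) gauche 3.7; Br(240°)/CHO(180°) gauche 3.7; Br(240°)/OH(300°) gauche 2.5 → 11.8 kJ/mol.
CHO at 240° (eclipsed): F(0°)/OH(0°) eclipsed 6.2; I(120°)/H(120°) eclipsed 6.4; Br(240°)/CHO(240°) eclipsed 9.7 → 22.3 kJ/mol.
CHO at 300° (staggered): F(0°)/CHO(300°) gauche 1.9; F(0°)/OH(60°) gauche 1.9; I(120°)/OH(60°) gauche 2.9; Br(240°)/CHO(300°) gauche 3.7 → 10.4 kJ/mol.
The maximum (24.3 kJ/mol) occurs with CHO at 120°.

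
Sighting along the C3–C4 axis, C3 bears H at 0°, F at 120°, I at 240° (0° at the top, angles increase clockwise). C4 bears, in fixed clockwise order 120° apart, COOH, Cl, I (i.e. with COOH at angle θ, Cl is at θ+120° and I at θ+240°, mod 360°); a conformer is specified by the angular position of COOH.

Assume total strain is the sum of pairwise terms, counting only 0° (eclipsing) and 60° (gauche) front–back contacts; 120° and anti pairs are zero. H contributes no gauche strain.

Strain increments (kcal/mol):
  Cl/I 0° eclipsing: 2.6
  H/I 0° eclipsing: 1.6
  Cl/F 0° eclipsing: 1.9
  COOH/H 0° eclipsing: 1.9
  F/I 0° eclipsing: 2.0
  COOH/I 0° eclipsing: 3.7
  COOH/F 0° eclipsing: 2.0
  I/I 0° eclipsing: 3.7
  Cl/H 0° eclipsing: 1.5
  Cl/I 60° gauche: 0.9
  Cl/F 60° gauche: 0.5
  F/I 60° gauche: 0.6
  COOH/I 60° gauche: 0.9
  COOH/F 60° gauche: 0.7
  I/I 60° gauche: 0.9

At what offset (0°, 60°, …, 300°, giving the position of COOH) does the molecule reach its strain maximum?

COOH at 0° (eclipsed): H–COOH eclipsed, F–Cl eclipsed, I–I eclipsed; 1.9 + 1.9 + 3.7 = 7.5 kcal/mol.
COOH at 60° (staggered): F–COOH gauche, F–Cl gauche, I–Cl gauche, I–I gauche; 0.7 + 0.5 + 0.9 + 0.9 = 3.0 kcal/mol.
COOH at 120° (eclipsed): H–I eclipsed, F–COOH eclipsed, I–Cl eclipsed; 1.6 + 2.0 + 2.6 = 6.2 kcal/mol.
COOH at 180° (staggered): F–COOH gauche, F–I gauche, I–COOH gauche, I–Cl gauche; 0.7 + 0.6 + 0.9 + 0.9 = 3.1 kcal/mol.
COOH at 240° (eclipsed): H–Cl eclipsed, F–I eclipsed, I–COOH eclipsed; 1.5 + 2.0 + 3.7 = 7.2 kcal/mol.
COOH at 300° (staggered): F–Cl gauche, F–I gauche, I–COOH gauche, I–I gauche; 0.5 + 0.6 + 0.9 + 0.9 = 2.9 kcal/mol.
The maximum (7.5 kcal/mol) occurs with COOH at 0°.

0°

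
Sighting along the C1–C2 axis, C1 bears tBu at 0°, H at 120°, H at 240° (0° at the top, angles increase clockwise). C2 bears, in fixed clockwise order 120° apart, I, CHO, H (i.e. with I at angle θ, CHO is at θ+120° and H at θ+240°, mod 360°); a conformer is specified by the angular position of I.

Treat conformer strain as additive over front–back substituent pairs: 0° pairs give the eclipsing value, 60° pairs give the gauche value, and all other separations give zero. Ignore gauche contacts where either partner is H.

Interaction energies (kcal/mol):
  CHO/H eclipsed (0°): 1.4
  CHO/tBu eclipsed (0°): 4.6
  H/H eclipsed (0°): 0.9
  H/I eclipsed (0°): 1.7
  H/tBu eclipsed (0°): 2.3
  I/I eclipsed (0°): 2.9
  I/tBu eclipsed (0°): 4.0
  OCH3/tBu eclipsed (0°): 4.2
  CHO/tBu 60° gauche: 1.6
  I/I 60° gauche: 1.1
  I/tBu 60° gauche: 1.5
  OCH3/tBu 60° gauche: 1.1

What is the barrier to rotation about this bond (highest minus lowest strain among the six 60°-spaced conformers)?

I at 0° is eclipsed. tBu at 0° is eclipsed with I at 0° (4.0); H at 120° is eclipsed with CHO at 120° (1.4); H at 240° is eclipsed with H at 240° (0.9). Total 6.3 kcal/mol.
I at 60° is staggered. tBu at 0° is gauche with I at 60° (1.5). Total 1.5 kcal/mol.
I at 120° is eclipsed. tBu at 0° is eclipsed with H at 0° (2.3); H at 120° is eclipsed with I at 120° (1.7); H at 240° is eclipsed with CHO at 240° (1.4). Total 5.4 kcal/mol.
I at 180° is staggered. tBu at 0° is gauche with CHO at 300° (1.6). Total 1.6 kcal/mol.
I at 240° is eclipsed. tBu at 0° is eclipsed with CHO at 0° (4.6); H at 120° is eclipsed with H at 120° (0.9); H at 240° is eclipsed with I at 240° (1.7). Total 7.2 kcal/mol.
I at 300° is staggered. tBu at 0° is gauche with I at 300° (1.5); tBu at 0° is gauche with CHO at 60° (1.6). Total 3.1 kcal/mol.
Max at 240° (7.2 kcal/mol), min at 60° (1.5 kcal/mol); barrier = 5.7 kcal/mol.

5.7 kcal/mol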